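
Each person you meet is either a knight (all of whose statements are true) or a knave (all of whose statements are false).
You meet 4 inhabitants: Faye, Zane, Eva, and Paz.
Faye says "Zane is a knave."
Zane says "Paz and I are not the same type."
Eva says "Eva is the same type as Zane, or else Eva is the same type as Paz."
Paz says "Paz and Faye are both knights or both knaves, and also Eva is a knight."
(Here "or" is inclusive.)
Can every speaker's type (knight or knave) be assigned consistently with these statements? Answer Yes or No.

Checking all 16 assignments, each has at least one speaker whose statement's truth value contradicts their type.

No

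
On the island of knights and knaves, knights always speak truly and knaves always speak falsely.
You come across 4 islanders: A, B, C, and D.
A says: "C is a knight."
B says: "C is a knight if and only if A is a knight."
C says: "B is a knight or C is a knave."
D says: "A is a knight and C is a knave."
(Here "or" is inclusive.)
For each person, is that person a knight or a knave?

Knights: A, B, and C. Knaves: D.

A is a knight, so "C is a knight" must be true — and it is.
B is a knight, so "C is a knight if and only if A is a knight" must be true — and it is.
C is a knight, and the claim "B is a knight or C is a knave" is indeed true.
As a knave, D's statement "A is a knight and C is a knave" should be False; it is.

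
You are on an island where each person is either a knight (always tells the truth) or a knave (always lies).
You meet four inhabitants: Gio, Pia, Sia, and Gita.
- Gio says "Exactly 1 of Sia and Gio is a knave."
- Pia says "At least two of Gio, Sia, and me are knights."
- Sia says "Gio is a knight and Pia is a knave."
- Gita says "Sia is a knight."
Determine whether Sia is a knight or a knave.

Consistent assignments: {Gio=knight, Pia=knight, Sia=knave, Gita=knave}; {Gio=knave, Pia=knave, Sia=knave, Gita=knave}
In every consistent assignment, Sia is a knave.

Sia is a knave.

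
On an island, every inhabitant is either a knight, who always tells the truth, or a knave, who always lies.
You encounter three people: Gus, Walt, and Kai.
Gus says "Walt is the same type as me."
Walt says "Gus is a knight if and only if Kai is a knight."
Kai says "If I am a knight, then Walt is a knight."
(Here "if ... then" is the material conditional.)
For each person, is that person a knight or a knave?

Gus is a knight, and the claim "Walt is the same type as me" is indeed true.
Walt is a knight, and the claim "Gus is a knight if and only if Kai is a knight" is indeed true.
Kai is a knight, and the claim "if I am a knight, then Walt is a knight" is indeed true.

Knights: Gus, Walt, and Kai. Knaves: none.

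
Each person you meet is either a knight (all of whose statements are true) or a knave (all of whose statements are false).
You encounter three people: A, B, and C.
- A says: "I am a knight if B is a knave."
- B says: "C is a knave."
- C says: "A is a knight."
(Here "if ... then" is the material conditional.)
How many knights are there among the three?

2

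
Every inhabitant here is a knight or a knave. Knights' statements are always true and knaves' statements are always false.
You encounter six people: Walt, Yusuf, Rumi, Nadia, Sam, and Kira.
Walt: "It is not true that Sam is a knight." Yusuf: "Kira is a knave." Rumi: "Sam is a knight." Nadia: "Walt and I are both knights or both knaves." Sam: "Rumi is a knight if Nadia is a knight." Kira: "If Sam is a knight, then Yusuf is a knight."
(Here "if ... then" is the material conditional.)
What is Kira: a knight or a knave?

Kira is a knight.

Consistent assignments: {Walt=knight, Yusuf=knave, Rumi=knave, Nadia=knight, Sam=knave, Kira=knight}
In every consistent assignment, Kira is a knight.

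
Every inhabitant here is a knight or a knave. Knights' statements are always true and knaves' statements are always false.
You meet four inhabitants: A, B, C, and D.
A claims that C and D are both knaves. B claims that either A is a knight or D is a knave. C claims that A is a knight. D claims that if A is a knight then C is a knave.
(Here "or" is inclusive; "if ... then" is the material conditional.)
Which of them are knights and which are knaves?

A is a knave; "C and D are both knaves" is False, as required.
As a knave, B's statement "either A is a knight or D is a knave" should be False; it is.
Since C is a knave, "A is a knight" needs to be False, which holds.
Since D is a knight, "if A is a knight then C is a knave" needs to be True, which holds.

A is a knave, B is a knave, C is a knave, and D is a knight.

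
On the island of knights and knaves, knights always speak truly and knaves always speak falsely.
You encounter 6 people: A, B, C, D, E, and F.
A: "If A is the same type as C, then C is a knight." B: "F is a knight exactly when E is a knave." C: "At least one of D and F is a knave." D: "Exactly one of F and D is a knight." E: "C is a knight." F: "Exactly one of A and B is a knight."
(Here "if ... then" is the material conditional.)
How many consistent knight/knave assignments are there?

Consistent assignments:
  A=knight, B=knight, C=knight, D=knight, E=knight, F=knave
  A=knight, B=knight, C=knight, D=knave, E=knight, F=knave

2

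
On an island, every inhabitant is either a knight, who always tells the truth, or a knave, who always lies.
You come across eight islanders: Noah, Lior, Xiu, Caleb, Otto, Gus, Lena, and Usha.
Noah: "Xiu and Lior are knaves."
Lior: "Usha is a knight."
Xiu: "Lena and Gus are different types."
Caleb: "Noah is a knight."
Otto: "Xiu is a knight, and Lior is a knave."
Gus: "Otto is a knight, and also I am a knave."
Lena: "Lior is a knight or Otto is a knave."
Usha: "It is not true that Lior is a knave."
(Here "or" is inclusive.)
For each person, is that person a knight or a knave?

Noah is a knave, Lior is a knight, Xiu is a knight, Caleb is a knave, Otto is a knave, Gus is a knave, Lena is a knight, and Usha is a knight.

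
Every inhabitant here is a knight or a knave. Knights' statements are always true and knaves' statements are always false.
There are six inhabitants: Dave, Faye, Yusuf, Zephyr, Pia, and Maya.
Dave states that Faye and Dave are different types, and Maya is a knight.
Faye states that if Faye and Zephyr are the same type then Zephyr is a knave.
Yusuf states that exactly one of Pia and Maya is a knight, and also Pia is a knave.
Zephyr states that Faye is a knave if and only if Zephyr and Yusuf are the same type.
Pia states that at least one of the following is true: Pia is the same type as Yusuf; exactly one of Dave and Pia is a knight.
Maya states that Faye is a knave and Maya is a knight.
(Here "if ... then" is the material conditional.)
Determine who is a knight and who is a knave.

Since Dave is a knave, "Faye and Dave are different types, and Maya is a knight" needs to be False, which holds.
Faye is a knight, so "if Faye and Zephyr are the same type then Zephyr is a knave" must be True — and it is.
As a knave, Yusuf's statement "exactly one of Pia and Maya is a knight, and also Pia is a knave" should be False; it is.
Zephyr (knave): "Faye is a knave if and only if Zephyr and Yusuf are the same type" — False. ✓
Pia is a knight, so "at least one of the following is true: Pia is the same type as Yusuf; exactly one of Dave and Pia is a knight" must be True — and it is.
Maya (knave): "Faye is a knave and Maya is a knight" — False. ✓

Knights: Faye and Pia. Knaves: Dave, Yusuf, Zephyr, and Maya.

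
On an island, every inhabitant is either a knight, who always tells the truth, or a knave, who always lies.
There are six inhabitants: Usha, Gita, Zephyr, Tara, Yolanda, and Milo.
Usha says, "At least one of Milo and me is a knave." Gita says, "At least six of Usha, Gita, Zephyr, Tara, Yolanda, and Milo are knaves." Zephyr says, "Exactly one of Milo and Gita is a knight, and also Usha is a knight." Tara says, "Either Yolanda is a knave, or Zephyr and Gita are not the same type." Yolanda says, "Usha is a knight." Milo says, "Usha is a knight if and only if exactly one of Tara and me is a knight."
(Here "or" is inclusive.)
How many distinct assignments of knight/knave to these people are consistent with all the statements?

1

Consistent assignments:
  Usha=knight, Gita=knave, Zephyr=knave, Tara=knave, Yolanda=knight, Milo=knave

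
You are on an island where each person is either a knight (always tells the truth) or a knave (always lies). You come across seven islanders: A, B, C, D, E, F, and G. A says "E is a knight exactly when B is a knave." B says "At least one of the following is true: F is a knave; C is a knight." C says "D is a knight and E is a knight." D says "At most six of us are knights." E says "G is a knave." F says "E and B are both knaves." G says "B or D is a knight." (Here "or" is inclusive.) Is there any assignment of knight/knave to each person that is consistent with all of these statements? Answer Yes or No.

One consistent assignment: A=knight, B=knight, C=knave, D=knight, E=knave, F=knave, G=knight.

Yes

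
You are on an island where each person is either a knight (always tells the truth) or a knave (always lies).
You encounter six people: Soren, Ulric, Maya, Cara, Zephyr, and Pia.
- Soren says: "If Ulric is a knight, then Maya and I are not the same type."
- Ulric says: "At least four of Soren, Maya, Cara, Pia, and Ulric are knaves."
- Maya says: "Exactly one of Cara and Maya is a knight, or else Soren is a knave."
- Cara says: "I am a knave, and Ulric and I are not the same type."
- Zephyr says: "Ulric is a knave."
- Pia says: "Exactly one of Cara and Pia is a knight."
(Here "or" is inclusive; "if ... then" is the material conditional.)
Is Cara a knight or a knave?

Consistent assignments: {Soren=knight, Ulric=knave, Maya=knight, Cara=knave, Zephyr=knight, Pia=knight}; {Soren=knight, Ulric=knave, Maya=knight, Cara=knave, Zephyr=knight, Pia=knave}; {Soren=knight, Ulric=knave, Maya=knave, Cara=knave, Zephyr=knight, Pia=knight}
In every consistent assignment, Cara is a knave.

Cara is a knave.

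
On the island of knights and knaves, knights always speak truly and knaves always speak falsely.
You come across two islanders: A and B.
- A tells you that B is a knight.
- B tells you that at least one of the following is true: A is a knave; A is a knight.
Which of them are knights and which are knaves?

A is a knight and B is a knight.

A is a knight, so "B is a knight" must be True — and it is.
Since B is a knight, "at least one of the following is true: A is a knave; A is a knight" needs to be True, which holds.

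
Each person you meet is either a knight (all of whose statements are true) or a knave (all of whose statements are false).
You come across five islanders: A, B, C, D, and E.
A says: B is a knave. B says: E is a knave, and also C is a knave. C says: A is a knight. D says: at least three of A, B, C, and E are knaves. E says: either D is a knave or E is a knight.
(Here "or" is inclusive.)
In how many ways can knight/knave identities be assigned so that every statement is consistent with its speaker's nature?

2

Consistent assignments:
  A=knight, B=knave, C=knight, D=knave, E=knight
  A=knave, B=knight, C=knave, D=knight, E=knave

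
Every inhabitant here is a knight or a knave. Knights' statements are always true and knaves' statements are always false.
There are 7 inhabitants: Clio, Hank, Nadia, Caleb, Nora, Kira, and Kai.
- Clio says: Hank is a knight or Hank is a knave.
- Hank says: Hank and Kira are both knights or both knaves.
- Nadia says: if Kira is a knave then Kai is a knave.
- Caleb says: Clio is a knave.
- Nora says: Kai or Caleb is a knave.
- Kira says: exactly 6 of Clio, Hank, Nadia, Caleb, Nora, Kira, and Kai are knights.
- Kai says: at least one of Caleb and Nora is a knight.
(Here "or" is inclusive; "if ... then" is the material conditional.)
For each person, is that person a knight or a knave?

Clio is a knight, Hank is a knight, Nadia is a knight, Caleb is a knave, Nora is a knight, Kira is a knight, and Kai is a knight.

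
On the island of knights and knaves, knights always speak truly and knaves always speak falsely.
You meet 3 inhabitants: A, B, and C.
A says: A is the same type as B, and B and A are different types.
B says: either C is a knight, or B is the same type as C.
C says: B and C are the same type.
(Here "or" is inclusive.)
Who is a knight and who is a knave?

Knights: B and C. Knaves: A.

Suppose A is a knight. Then A's statement "A is the same type as B, and B and A are different types" would have to be true. Checking the 4 ways to assign the others, none is consistent with every speaker.
(For instance, with B=knight, C=knight, A's claim "A is the same type as B, and B and A are different types" comes out false where it would need to be true.)
So A must be a knave, making "A is the same type as B, and B and A are different types" false. Taking A=knave, B=knight, C=knight, each remaining statement checks out:
  B (knight): "either C is a knight, or B is the same type as C" — true. ✓
  C (knight): "B and C are the same type" — true. ✓
This is the unique consistent assignment.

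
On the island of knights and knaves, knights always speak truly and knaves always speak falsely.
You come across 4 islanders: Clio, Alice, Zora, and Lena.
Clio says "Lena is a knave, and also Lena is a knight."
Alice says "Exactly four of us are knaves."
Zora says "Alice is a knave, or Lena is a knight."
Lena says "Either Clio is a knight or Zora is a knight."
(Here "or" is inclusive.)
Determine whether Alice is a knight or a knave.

Alice is a knave.

Consistent assignments: {Clio=knave, Alice=knave, Zora=knight, Lena=knight}
In every consistent assignment, Alice is a knave.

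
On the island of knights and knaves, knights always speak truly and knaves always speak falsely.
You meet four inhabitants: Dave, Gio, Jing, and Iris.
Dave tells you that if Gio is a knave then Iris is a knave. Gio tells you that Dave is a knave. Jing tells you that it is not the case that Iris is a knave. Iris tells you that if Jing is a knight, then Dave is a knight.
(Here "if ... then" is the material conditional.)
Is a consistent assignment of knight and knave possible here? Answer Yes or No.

No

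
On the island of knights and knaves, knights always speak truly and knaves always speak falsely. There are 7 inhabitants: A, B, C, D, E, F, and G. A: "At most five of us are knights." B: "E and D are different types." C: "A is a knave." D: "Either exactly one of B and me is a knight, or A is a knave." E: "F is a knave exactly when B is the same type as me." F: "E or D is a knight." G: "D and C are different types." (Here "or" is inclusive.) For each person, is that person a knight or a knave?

A is a knight, B is a knave, C is a knave, D is a knight, E is a knight, F is a knight, and G is a knight.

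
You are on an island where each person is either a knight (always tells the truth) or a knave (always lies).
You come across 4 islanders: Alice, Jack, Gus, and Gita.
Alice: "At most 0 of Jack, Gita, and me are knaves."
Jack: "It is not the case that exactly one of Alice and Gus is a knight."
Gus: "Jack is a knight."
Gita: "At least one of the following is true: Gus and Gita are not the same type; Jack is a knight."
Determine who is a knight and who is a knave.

Alice is a knight, Jack is a knight, Gus is a knight, and Gita is a knight.

Suppose Alice is a knave. Then Alice's statement "at most 0 of Jack, Gita, and me are knaves" would have to be false. Checking the 8 ways to assign the others, none is consistent with every speaker.
(For instance, with Jack=knight, Gus=knight, Gita=knight, Jack's claim "it is not the case that exactly one of Alice and Gus is a knight" comes out false where it would need to be true.)
So Alice must be a knight, making "at most 0 of Jack, Gita, and me are knaves" true. Taking Alice=knight, Jack=knight, Gus=knight, Gita=knight, each remaining statement checks out:
  Jack (knight): "it is not the case that exactly one of Alice and Gus is a knight" — true. ✓
  Gus (knight): "Jack is a knight" — true. ✓
  Gita (knight): "at least one of the following is true: Gus and Gita are not the same type; Jack is a knight" — true. ✓
This is the unique consistent assignment.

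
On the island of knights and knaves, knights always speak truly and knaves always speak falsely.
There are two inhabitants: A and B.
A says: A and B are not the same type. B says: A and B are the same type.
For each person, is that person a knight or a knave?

A is a knight and B is a knave.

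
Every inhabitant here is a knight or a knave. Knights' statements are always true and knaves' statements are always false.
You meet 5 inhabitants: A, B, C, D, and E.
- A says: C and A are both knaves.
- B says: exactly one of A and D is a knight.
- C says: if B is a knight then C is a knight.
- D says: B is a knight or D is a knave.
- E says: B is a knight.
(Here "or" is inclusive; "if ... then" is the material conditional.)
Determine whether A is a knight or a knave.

A is a knave.

Consistent assignments: {A=knave, B=knight, C=knight, D=knight, E=knight}
In every consistent assignment, A is a knave.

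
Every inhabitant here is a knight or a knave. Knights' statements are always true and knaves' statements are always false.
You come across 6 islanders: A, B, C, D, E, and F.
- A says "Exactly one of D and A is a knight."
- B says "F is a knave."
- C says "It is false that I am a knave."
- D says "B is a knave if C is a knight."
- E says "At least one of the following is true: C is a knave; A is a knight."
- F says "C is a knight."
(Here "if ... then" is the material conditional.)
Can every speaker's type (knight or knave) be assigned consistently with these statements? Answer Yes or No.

No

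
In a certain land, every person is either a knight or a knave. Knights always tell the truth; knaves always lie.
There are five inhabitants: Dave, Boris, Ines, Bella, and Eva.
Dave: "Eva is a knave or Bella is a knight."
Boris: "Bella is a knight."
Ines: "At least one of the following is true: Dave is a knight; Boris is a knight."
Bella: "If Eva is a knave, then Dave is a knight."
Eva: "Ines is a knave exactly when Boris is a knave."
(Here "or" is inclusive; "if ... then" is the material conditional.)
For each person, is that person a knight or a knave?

Dave is a knight, Boris is a knight, Ines is a knight, Bella is a knight, and Eva is a knight.

Since Dave is a knight, "Eva is a knave or Bella is a knight" needs to be True, which holds.
Since Boris is a knight, "Bella is a knight" needs to be True, which holds.
As a knight, Ines's statement "at least one of the following is true: Dave is a knight; Boris is a knight" should be True; it is.
Bella is a knight, and the claim "if Eva is a knave, then Dave is a knight" is indeed True.
Eva (knight): "Ines is a knave exactly when Boris is a knave" — True. ✓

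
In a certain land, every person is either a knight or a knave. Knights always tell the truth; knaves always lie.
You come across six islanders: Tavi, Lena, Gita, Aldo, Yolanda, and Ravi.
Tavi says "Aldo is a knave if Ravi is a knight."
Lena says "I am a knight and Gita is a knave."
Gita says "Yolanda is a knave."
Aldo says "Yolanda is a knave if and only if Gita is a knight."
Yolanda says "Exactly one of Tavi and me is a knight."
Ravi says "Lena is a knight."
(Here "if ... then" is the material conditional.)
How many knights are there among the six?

4

The unique consistent assignment is Tavi=knave, Lena=knight, Gita=knave, Aldo=knight, Yolanda=knight, Ravi=knight.
That has 4 knights.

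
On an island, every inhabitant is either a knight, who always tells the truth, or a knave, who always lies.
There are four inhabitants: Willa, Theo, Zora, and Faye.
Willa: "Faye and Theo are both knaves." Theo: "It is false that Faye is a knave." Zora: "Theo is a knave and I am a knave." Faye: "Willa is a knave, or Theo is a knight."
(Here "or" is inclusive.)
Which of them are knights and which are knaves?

Willa is a knave, Theo is a knight, Zora is a knave, and Faye is a knight.

Willa (knave): "Faye and Theo are both knaves" — False. ✓
Since Theo is a knight, "it is false that Faye is a knave" needs to be true, which holds.
Zora is a knave, and the claim "Theo is a knave and I am a knave" is indeed False.
Since Faye is a knight, "Willa is a knave, or Theo is a knight" needs to be true, which holds.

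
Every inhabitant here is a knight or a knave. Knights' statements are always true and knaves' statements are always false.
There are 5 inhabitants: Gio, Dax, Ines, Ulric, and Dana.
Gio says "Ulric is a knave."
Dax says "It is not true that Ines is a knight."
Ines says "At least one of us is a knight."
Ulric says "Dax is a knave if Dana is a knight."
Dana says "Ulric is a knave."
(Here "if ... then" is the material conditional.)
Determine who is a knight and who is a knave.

Knights: Ines and Ulric. Knaves: Gio, Dax, and Dana.

Since Gio is a knave, "Ulric is a knave" needs to be false, which holds.
Since Dax is a knave, "it is not true that Ines is a knight" needs to be false, which holds.
Ines is a knight; "at least one of us is a knight" is True, as required.
Ulric is a knight, so "Dax is a knave if Dana is a knight" must be True — and it is.
Dana is a knave; "Ulric is a knave" is false, as required.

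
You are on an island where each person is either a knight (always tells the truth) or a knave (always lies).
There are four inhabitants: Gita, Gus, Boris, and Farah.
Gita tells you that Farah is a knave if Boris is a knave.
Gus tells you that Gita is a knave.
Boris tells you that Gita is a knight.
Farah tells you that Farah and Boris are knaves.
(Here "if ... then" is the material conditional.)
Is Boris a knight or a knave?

Boris is a knight.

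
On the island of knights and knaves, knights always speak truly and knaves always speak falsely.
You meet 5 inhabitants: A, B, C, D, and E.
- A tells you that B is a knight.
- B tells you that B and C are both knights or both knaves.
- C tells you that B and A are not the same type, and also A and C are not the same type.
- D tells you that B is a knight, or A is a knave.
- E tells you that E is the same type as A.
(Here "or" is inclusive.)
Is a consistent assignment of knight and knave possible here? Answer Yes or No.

No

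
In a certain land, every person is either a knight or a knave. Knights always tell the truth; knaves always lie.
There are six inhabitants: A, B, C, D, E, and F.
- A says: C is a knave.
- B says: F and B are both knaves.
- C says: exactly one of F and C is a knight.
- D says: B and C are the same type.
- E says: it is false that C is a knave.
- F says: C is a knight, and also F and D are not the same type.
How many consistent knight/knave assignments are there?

0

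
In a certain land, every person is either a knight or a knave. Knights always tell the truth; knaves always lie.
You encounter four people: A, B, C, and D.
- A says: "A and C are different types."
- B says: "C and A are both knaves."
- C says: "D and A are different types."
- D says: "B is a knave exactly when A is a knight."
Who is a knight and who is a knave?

A is a knight, B is a knave, C is a knave, and D is a knight.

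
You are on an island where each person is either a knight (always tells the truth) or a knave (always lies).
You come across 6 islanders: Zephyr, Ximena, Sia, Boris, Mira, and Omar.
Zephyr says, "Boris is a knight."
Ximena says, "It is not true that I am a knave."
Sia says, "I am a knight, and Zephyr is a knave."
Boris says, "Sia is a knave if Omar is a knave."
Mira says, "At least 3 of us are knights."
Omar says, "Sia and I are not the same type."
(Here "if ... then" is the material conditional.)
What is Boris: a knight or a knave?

Boris is a knight.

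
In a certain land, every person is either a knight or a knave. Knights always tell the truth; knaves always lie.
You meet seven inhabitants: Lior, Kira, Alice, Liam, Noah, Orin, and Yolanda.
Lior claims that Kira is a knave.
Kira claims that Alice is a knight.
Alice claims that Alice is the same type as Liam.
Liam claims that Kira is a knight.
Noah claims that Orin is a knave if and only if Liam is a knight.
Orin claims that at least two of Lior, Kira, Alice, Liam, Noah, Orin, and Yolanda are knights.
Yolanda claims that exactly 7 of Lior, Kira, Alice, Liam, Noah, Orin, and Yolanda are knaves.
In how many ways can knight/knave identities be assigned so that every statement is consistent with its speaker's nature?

1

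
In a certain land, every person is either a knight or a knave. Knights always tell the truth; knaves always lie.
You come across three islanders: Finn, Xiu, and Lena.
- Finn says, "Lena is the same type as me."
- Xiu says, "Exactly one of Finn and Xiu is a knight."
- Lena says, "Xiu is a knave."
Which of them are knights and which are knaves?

Knights: Lena. Knaves: Finn and Xiu.

Finn is a knave; "Lena is the same type as me" is false, as required.
Since Xiu is a knave, "exactly one of Finn and Xiu is a knight" needs to be false, which holds.
Since Lena is a knight, "Xiu is a knave" needs to be true, which holds.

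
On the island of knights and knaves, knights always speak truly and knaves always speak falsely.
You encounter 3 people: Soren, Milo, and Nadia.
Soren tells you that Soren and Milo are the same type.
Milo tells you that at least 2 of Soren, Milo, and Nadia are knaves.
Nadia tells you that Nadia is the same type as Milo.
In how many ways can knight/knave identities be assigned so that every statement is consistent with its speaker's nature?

1

Consistent assignments:
  Soren=knave, Milo=knight, Nadia=knave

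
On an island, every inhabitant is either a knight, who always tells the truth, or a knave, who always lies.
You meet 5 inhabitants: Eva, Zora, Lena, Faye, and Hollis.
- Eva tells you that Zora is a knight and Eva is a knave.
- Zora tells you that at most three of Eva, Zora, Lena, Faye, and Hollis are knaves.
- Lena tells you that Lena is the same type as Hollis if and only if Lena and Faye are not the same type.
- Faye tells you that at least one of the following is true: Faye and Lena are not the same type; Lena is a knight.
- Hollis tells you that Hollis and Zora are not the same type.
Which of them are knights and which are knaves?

Since Eva is a knave, "Zora is a knight and Eva is a knave" needs to be False, which holds.
Zora is a knave; "at most three of Eva, Zora, Lena, Faye, and Hollis are knaves" is False, as required.
Lena is a knave; "Lena is the same type as Hollis if and only if Lena and Faye are not the same type" is False, as required.
Faye is a knave; "at least one of the following is true: Faye and Lena are not the same type; Lena is a knight" is False, as required.
Hollis is a knave, so "Hollis and Zora are not the same type" must be False — and it is.

Eva is a knave, Zora is a knave, Lena is a knave, Faye is a knave, and Hollis is a knave.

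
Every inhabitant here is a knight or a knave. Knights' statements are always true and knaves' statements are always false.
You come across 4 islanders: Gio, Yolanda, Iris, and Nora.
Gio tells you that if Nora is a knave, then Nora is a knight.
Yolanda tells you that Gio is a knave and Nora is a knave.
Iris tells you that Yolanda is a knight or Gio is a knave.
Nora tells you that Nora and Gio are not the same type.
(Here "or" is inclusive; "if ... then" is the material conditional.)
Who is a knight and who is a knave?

Gio is a knave, Yolanda is a knight, Iris is a knight, and Nora is a knave.

Gio is a knave, so "if Nora is a knave, then Nora is a knight" must be False — and it is.
Yolanda is a knight, and the claim "Gio is a knave and Nora is a knave" is indeed True.
Since Iris is a knight, "Yolanda is a knight or Gio is a knave" needs to be True, which holds.
Nora is a knave, and the claim "Nora and Gio are not the same type" is indeed False.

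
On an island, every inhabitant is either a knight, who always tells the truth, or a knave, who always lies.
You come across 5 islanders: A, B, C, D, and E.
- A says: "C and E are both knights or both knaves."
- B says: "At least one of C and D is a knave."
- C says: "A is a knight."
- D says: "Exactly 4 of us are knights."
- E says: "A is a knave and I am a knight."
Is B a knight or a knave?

Consistent assignments: {A=knave, B=knight, C=knave, D=knave, E=knight}
In every consistent assignment, B is a knight.

B is a knight.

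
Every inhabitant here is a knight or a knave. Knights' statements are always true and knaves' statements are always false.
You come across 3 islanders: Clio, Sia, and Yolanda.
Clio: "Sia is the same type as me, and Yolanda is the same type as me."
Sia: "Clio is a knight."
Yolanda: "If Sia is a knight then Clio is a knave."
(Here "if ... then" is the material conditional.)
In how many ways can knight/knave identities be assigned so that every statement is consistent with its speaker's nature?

1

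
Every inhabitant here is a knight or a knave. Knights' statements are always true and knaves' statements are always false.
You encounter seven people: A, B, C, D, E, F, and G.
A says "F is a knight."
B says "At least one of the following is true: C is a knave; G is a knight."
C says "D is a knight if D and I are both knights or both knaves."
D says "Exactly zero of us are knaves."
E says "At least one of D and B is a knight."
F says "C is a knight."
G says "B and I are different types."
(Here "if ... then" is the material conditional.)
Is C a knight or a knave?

Consistent assignments: {A=knight, B=knave, C=knight, D=knave, E=knave, F=knight, G=knave}
In every consistent assignment, C is a knight.

C is a knight.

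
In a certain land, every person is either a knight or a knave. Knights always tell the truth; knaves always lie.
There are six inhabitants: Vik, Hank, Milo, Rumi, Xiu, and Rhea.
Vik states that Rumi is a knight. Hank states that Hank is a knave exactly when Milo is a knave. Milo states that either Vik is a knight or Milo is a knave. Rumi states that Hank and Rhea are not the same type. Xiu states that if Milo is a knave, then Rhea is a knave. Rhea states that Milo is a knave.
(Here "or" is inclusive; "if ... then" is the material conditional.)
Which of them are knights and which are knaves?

Vik is a knight, Hank is a knight, Milo is a knight, Rumi is a knight, Xiu is a knight, and Rhea is a knave.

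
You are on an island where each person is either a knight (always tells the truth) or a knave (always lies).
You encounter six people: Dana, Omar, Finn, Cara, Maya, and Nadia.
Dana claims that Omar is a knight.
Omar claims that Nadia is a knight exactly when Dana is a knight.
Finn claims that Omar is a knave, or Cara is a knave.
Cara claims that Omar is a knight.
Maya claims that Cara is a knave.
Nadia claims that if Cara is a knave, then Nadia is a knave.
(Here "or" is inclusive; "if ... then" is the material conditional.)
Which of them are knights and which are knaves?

Dana is a knight, Omar is a knight, Finn is a knave, Cara is a knight, Maya is a knave, and Nadia is a knight.

Dana is a knight, and the claim "Omar is a knight" is indeed True.
As a knight, Omar's statement "Nadia is a knight exactly when Dana is a knight" should be True; it is.
Since Finn is a knave, "Omar is a knave, or Cara is a knave" needs to be False, which holds.
Since Cara is a knight, "Omar is a knight" needs to be True, which holds.
Maya (knave): "Cara is a knave" — False. ✓
Nadia (knight): "if Cara is a knave, then Nadia is a knave" — True. ✓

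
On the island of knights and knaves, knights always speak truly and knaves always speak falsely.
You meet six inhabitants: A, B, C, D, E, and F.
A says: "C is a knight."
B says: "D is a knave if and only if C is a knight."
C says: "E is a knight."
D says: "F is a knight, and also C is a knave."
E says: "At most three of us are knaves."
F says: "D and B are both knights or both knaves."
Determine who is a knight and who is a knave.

As a knight, A's statement "C is a knight" should be True; it is.
Since B is a knight, "D is a knave if and only if C is a knight" needs to be True, which holds.
C is a knight, and the claim "E is a knight" is indeed True.
D is a knave, so "F is a knight, and also C is a knave" must be False — and it is.
E is a knight, and the claim "at most three of us are knaves" is indeed True.
F is a knave; "D and B are both knights or both knaves" is False, as required.

A is a knight, B is a knight, C is a knight, D is a knave, E is a knight, and F is a knave.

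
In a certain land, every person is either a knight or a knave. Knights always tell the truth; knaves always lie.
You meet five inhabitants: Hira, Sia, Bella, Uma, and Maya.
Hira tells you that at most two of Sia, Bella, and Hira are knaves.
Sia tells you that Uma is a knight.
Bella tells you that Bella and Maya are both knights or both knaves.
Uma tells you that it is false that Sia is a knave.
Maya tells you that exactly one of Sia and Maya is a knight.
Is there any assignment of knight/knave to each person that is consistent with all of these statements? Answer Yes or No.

Yes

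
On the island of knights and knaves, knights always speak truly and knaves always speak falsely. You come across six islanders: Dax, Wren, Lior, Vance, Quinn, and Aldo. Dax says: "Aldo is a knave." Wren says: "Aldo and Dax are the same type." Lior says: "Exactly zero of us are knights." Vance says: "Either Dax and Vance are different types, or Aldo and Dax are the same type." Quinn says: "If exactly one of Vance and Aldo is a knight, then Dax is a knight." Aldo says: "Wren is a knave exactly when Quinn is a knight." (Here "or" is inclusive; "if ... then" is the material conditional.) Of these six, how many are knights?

3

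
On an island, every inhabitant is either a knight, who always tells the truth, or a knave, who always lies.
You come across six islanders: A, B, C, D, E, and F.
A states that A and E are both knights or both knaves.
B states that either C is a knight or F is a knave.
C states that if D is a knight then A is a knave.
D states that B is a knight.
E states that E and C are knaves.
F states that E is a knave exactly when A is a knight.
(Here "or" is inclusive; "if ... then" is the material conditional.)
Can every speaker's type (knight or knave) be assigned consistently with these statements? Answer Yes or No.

No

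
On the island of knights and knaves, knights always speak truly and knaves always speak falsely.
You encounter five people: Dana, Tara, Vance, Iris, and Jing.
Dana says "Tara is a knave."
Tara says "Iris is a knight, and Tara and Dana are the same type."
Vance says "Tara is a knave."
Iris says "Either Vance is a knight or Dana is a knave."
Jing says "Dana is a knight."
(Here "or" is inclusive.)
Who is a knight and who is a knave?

Dana is a knight, so "Tara is a knave" must be true — and it is.
As a knave, Tara's statement "Iris is a knight, and Tara and Dana are the same type" should be False; it is.
As a knight, Vance's statement "Tara is a knave" should be true; it is.
Iris is a knight, and the claim "either Vance is a knight or Dana is a knave" is indeed true.
Since Jing is a knight, "Dana is a knight" needs to be true, which holds.

Knights: Dana, Vance, Iris, and Jing. Knaves: Tara.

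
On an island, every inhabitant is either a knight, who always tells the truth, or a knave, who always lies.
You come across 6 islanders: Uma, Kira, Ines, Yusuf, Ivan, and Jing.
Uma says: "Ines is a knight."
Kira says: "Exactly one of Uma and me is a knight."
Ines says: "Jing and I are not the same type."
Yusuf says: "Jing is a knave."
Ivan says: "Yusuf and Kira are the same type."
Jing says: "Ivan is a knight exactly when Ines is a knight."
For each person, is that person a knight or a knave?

Knights: Kira, Yusuf, and Ivan. Knaves: Uma, Ines, and Jing.

Uma is a knave; "Ines is a knight" is False, as required.
Since Kira is a knight, "exactly one of Uma and me is a knight" needs to be true, which holds.
Ines is a knave, and the claim "Jing and I are not the same type" is indeed False.
Yusuf is a knight; "Jing is a knave" is true, as required.
Ivan is a knight, and the claim "Yusuf and Kira are the same type" is indeed true.
Jing (knave): "Ivan is a knight exactly when Ines is a knight" — False. ✓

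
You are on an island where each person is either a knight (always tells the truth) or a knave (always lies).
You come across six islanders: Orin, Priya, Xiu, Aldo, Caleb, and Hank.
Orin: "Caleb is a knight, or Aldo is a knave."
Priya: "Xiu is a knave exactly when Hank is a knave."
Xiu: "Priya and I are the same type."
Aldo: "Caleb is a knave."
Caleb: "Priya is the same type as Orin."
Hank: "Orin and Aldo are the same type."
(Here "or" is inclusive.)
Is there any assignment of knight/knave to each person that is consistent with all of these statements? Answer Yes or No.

Yes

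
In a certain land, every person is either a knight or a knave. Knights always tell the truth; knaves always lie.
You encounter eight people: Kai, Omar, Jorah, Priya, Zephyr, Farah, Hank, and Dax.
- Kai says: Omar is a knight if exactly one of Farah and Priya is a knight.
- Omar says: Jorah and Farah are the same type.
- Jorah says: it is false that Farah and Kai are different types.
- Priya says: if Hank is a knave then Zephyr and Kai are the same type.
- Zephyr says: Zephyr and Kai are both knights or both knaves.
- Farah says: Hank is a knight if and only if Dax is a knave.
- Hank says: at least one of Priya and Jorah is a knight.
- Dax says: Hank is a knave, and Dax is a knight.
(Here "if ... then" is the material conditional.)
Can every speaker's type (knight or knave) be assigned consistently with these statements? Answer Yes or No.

Yes

One consistent assignment: Kai=knight, Omar=knight, Jorah=knight, Priya=knight, Zephyr=knight, Farah=knight, Hank=knight, Dax=knave.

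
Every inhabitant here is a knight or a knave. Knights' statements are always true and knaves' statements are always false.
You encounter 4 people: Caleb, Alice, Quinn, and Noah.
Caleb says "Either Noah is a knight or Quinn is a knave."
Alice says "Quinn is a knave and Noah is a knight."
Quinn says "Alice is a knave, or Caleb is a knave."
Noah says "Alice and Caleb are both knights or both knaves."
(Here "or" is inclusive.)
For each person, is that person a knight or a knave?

Caleb is a knight, Alice is a knight, Quinn is a knave, and Noah is a knight.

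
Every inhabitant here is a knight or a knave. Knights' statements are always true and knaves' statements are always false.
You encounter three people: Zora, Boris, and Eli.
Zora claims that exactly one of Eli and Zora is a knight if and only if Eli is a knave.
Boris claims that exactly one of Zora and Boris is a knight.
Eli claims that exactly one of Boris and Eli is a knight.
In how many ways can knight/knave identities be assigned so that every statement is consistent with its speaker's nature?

2

Consistent assignments:
  Zora=knave, Boris=knave, Eli=knight
  Zora=knave, Boris=knave, Eli=knave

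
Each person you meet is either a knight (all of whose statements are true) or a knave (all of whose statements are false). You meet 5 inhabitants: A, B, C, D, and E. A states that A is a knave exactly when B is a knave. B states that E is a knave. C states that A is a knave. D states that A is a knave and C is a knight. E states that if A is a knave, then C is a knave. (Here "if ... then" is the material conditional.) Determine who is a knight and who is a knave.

A is a knave, B is a knight, C is a knight, D is a knight, and E is a knave.

Suppose A is a knight. Then A's statement "A is a knave exactly when B is a knave" would have to be true. Checking the 16 ways to assign the others, none is consistent with every speaker.
(For instance, with B=knight, C=knight, D=knight, E=knave, C's claim "A is a knave" comes out false where it would need to be true.)
So A must be a knave, making "A is a knave exactly when B is a knave" false. Taking A=knave, B=knight, C=knight, D=knight, E=knave, each remaining statement checks out:
  B (knight): "E is a knave" — true. ✓
  C (knight): "A is a knave" — true. ✓
  D (knight): "A is a knave and C is a knight" — true. ✓
  E (knave): "if A is a knave, then C is a knave" — false. ✓
This is the unique consistent assignment.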